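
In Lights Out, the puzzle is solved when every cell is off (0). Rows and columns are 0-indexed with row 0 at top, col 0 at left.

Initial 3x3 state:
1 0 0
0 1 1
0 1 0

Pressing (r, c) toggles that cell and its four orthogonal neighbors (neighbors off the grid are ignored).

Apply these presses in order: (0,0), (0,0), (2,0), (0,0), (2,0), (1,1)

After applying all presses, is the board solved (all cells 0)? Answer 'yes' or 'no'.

Answer: yes

Derivation:
After press 1 at (0,0):
0 1 0
1 1 1
0 1 0

After press 2 at (0,0):
1 0 0
0 1 1
0 1 0

After press 3 at (2,0):
1 0 0
1 1 1
1 0 0

After press 4 at (0,0):
0 1 0
0 1 1
1 0 0

After press 5 at (2,0):
0 1 0
1 1 1
0 1 0

After press 6 at (1,1):
0 0 0
0 0 0
0 0 0

Lights still on: 0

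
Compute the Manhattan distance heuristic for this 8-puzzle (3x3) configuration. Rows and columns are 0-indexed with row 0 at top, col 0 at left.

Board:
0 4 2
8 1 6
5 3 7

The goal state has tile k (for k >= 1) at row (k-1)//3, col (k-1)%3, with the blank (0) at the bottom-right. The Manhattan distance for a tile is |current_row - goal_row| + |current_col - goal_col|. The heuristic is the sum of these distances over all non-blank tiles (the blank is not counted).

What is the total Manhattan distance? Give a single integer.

Tile 4: (0,1)->(1,0) = 2
Tile 2: (0,2)->(0,1) = 1
Tile 8: (1,0)->(2,1) = 2
Tile 1: (1,1)->(0,0) = 2
Tile 6: (1,2)->(1,2) = 0
Tile 5: (2,0)->(1,1) = 2
Tile 3: (2,1)->(0,2) = 3
Tile 7: (2,2)->(2,0) = 2
Sum: 2 + 1 + 2 + 2 + 0 + 2 + 3 + 2 = 14

Answer: 14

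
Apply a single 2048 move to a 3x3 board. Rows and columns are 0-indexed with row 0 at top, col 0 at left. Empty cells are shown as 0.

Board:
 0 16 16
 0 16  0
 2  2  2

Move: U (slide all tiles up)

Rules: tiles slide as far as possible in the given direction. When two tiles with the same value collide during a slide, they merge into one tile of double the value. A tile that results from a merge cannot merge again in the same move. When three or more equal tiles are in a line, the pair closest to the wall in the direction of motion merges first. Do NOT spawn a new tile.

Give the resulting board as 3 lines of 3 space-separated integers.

Answer:  2 32 16
 0  2  2
 0  0  0

Derivation:
Slide up:
col 0: [0, 0, 2] -> [2, 0, 0]
col 1: [16, 16, 2] -> [32, 2, 0]
col 2: [16, 0, 2] -> [16, 2, 0]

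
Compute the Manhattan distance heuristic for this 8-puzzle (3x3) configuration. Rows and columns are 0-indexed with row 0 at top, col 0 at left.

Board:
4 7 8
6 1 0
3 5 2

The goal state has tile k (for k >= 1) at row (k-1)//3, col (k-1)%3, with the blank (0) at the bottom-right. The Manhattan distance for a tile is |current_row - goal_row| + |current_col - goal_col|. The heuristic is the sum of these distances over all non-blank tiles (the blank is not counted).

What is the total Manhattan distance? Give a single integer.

Answer: 19

Derivation:
Tile 4: at (0,0), goal (1,0), distance |0-1|+|0-0| = 1
Tile 7: at (0,1), goal (2,0), distance |0-2|+|1-0| = 3
Tile 8: at (0,2), goal (2,1), distance |0-2|+|2-1| = 3
Tile 6: at (1,0), goal (1,2), distance |1-1|+|0-2| = 2
Tile 1: at (1,1), goal (0,0), distance |1-0|+|1-0| = 2
Tile 3: at (2,0), goal (0,2), distance |2-0|+|0-2| = 4
Tile 5: at (2,1), goal (1,1), distance |2-1|+|1-1| = 1
Tile 2: at (2,2), goal (0,1), distance |2-0|+|2-1| = 3
Sum: 1 + 3 + 3 + 2 + 2 + 4 + 1 + 3 = 19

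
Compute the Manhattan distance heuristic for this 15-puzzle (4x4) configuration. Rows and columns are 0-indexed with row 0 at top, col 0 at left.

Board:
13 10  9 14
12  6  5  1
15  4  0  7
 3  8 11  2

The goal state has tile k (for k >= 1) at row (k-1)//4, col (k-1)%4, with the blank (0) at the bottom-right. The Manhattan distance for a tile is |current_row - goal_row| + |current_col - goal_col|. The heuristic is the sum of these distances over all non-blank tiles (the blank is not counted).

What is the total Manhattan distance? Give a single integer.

Answer: 48

Derivation:
Tile 13: (0,0)->(3,0) = 3
Tile 10: (0,1)->(2,1) = 2
Tile 9: (0,2)->(2,0) = 4
Tile 14: (0,3)->(3,1) = 5
Tile 12: (1,0)->(2,3) = 4
Tile 6: (1,1)->(1,1) = 0
Tile 5: (1,2)->(1,0) = 2
Tile 1: (1,3)->(0,0) = 4
Tile 15: (2,0)->(3,2) = 3
Tile 4: (2,1)->(0,3) = 4
Tile 7: (2,3)->(1,2) = 2
Tile 3: (3,0)->(0,2) = 5
Tile 8: (3,1)->(1,3) = 4
Tile 11: (3,2)->(2,2) = 1
Tile 2: (3,3)->(0,1) = 5
Sum: 3 + 2 + 4 + 5 + 4 + 0 + 2 + 4 + 3 + 4 + 2 + 5 + 4 + 1 + 5 = 48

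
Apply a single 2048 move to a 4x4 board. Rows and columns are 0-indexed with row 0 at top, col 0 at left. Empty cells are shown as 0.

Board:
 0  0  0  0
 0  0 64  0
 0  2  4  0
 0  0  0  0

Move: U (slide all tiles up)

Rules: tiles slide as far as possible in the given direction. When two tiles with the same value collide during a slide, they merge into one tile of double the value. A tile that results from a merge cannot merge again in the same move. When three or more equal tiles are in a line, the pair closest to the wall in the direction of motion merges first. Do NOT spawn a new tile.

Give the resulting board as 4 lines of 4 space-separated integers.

Answer:  0  2 64  0
 0  0  4  0
 0  0  0  0
 0  0  0  0

Derivation:
Slide up:
col 0: [0, 0, 0, 0] -> [0, 0, 0, 0]
col 1: [0, 0, 2, 0] -> [2, 0, 0, 0]
col 2: [0, 64, 4, 0] -> [64, 4, 0, 0]
col 3: [0, 0, 0, 0] -> [0, 0, 0, 0]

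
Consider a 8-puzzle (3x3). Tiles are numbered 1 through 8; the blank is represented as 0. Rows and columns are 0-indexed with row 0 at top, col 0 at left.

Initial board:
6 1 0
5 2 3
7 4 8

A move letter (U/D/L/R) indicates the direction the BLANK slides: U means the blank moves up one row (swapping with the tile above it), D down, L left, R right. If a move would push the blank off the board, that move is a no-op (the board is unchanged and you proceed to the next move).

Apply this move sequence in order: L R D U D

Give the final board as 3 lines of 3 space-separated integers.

Answer: 6 1 3
5 2 0
7 4 8

Derivation:
After move 1 (L):
6 0 1
5 2 3
7 4 8

After move 2 (R):
6 1 0
5 2 3
7 4 8

After move 3 (D):
6 1 3
5 2 0
7 4 8

After move 4 (U):
6 1 0
5 2 3
7 4 8

After move 5 (D):
6 1 3
5 2 0
7 4 8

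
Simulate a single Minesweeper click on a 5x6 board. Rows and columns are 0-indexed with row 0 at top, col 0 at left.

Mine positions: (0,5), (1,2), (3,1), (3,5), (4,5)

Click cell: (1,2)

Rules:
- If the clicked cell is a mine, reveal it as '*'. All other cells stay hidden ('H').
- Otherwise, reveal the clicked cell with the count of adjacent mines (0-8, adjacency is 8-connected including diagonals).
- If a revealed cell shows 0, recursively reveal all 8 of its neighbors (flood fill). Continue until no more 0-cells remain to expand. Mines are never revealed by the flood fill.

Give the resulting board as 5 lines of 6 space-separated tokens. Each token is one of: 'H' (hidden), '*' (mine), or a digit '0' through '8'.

H H H H H H
H H * H H H
H H H H H H
H H H H H H
H H H H H H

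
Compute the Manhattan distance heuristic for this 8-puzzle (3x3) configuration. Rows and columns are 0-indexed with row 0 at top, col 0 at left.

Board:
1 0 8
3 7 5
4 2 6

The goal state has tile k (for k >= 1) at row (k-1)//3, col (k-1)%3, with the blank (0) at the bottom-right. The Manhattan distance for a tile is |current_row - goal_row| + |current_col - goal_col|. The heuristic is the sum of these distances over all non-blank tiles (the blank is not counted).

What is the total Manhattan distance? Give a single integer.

Answer: 13

Derivation:
Tile 1: (0,0)->(0,0) = 0
Tile 8: (0,2)->(2,1) = 3
Tile 3: (1,0)->(0,2) = 3
Tile 7: (1,1)->(2,0) = 2
Tile 5: (1,2)->(1,1) = 1
Tile 4: (2,0)->(1,0) = 1
Tile 2: (2,1)->(0,1) = 2
Tile 6: (2,2)->(1,2) = 1
Sum: 0 + 3 + 3 + 2 + 1 + 1 + 2 + 1 = 13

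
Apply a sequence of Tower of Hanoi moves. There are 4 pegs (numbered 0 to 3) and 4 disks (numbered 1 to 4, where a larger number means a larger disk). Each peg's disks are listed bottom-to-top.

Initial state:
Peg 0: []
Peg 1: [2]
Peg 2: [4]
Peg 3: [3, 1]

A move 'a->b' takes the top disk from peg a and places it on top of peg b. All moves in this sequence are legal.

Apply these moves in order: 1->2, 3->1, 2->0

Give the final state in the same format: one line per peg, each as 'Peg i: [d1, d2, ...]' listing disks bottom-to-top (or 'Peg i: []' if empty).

Answer: Peg 0: [2]
Peg 1: [1]
Peg 2: [4]
Peg 3: [3]

Derivation:
After move 1 (1->2):
Peg 0: []
Peg 1: []
Peg 2: [4, 2]
Peg 3: [3, 1]

After move 2 (3->1):
Peg 0: []
Peg 1: [1]
Peg 2: [4, 2]
Peg 3: [3]

After move 3 (2->0):
Peg 0: [2]
Peg 1: [1]
Peg 2: [4]
Peg 3: [3]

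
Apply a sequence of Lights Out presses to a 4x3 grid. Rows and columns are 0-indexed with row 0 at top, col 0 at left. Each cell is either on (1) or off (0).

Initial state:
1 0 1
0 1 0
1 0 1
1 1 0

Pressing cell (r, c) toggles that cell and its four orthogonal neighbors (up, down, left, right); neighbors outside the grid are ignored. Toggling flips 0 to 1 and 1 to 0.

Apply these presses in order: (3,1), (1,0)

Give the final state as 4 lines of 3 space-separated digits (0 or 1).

After press 1 at (3,1):
1 0 1
0 1 0
1 1 1
0 0 1

After press 2 at (1,0):
0 0 1
1 0 0
0 1 1
0 0 1

Answer: 0 0 1
1 0 0
0 1 1
0 0 1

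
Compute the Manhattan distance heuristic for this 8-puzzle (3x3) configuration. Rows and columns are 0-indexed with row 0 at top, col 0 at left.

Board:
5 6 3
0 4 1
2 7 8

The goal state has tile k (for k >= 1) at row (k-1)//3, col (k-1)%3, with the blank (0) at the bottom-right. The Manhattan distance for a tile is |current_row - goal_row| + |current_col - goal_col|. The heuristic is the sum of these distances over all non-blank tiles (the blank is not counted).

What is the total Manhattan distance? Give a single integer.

Tile 5: at (0,0), goal (1,1), distance |0-1|+|0-1| = 2
Tile 6: at (0,1), goal (1,2), distance |0-1|+|1-2| = 2
Tile 3: at (0,2), goal (0,2), distance |0-0|+|2-2| = 0
Tile 4: at (1,1), goal (1,0), distance |1-1|+|1-0| = 1
Tile 1: at (1,2), goal (0,0), distance |1-0|+|2-0| = 3
Tile 2: at (2,0), goal (0,1), distance |2-0|+|0-1| = 3
Tile 7: at (2,1), goal (2,0), distance |2-2|+|1-0| = 1
Tile 8: at (2,2), goal (2,1), distance |2-2|+|2-1| = 1
Sum: 2 + 2 + 0 + 1 + 3 + 3 + 1 + 1 = 13

Answer: 13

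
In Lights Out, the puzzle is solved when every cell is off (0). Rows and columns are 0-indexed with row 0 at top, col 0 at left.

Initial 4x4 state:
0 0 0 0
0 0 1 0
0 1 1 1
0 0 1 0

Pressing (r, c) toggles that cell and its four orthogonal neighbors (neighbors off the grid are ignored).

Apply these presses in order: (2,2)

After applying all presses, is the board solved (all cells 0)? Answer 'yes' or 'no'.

Answer: yes

Derivation:
After press 1 at (2,2):
0 0 0 0
0 0 0 0
0 0 0 0
0 0 0 0

Lights still on: 0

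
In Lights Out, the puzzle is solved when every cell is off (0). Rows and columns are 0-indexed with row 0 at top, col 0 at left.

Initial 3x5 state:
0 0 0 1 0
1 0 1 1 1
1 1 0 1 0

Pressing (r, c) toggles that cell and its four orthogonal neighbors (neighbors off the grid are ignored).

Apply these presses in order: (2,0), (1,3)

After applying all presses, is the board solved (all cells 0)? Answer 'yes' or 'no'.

Answer: yes

Derivation:
After press 1 at (2,0):
0 0 0 1 0
0 0 1 1 1
0 0 0 1 0

After press 2 at (1,3):
0 0 0 0 0
0 0 0 0 0
0 0 0 0 0

Lights still on: 0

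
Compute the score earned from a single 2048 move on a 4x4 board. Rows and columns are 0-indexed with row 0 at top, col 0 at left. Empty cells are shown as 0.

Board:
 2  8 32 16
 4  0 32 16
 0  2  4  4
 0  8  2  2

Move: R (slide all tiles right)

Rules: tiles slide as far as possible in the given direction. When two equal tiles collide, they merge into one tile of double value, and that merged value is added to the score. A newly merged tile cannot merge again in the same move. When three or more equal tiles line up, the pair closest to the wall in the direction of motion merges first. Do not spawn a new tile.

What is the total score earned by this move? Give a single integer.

Answer: 12

Derivation:
Slide right:
row 0: [2, 8, 32, 16] -> [2, 8, 32, 16]  score +0 (running 0)
row 1: [4, 0, 32, 16] -> [0, 4, 32, 16]  score +0 (running 0)
row 2: [0, 2, 4, 4] -> [0, 0, 2, 8]  score +8 (running 8)
row 3: [0, 8, 2, 2] -> [0, 0, 8, 4]  score +4 (running 12)
Board after move:
 2  8 32 16
 0  4 32 16
 0  0  2  8
 0  0  8  4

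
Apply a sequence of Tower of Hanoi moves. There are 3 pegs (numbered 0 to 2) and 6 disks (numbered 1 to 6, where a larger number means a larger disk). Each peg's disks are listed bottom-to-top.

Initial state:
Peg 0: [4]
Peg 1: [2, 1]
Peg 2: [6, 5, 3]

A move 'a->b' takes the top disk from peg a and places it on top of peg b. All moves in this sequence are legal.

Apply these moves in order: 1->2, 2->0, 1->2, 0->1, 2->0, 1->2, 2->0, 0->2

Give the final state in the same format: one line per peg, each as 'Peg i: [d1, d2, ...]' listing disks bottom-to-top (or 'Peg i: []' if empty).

Answer: Peg 0: [4, 2]
Peg 1: []
Peg 2: [6, 5, 3, 1]

Derivation:
After move 1 (1->2):
Peg 0: [4]
Peg 1: [2]
Peg 2: [6, 5, 3, 1]

After move 2 (2->0):
Peg 0: [4, 1]
Peg 1: [2]
Peg 2: [6, 5, 3]

After move 3 (1->2):
Peg 0: [4, 1]
Peg 1: []
Peg 2: [6, 5, 3, 2]

After move 4 (0->1):
Peg 0: [4]
Peg 1: [1]
Peg 2: [6, 5, 3, 2]

After move 5 (2->0):
Peg 0: [4, 2]
Peg 1: [1]
Peg 2: [6, 5, 3]

After move 6 (1->2):
Peg 0: [4, 2]
Peg 1: []
Peg 2: [6, 5, 3, 1]

After move 7 (2->0):
Peg 0: [4, 2, 1]
Peg 1: []
Peg 2: [6, 5, 3]

After move 8 (0->2):
Peg 0: [4, 2]
Peg 1: []
Peg 2: [6, 5, 3, 1]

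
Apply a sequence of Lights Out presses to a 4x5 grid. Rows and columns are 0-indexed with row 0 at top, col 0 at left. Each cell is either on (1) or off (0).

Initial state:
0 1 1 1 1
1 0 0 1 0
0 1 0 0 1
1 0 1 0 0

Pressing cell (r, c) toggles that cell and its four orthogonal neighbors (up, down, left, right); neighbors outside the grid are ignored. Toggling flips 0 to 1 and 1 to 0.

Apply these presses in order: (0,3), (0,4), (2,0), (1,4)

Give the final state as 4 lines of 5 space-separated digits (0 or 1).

After press 1 at (0,3):
0 1 0 0 0
1 0 0 0 0
0 1 0 0 1
1 0 1 0 0

After press 2 at (0,4):
0 1 0 1 1
1 0 0 0 1
0 1 0 0 1
1 0 1 0 0

After press 3 at (2,0):
0 1 0 1 1
0 0 0 0 1
1 0 0 0 1
0 0 1 0 0

After press 4 at (1,4):
0 1 0 1 0
0 0 0 1 0
1 0 0 0 0
0 0 1 0 0

Answer: 0 1 0 1 0
0 0 0 1 0
1 0 0 0 0
0 0 1 0 0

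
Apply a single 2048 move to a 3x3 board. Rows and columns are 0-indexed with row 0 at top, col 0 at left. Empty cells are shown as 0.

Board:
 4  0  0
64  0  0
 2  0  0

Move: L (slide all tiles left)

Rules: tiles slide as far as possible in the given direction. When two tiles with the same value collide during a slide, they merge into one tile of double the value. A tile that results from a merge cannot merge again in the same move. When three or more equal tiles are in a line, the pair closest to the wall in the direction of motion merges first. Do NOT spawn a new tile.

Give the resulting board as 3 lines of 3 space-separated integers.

Slide left:
row 0: [4, 0, 0] -> [4, 0, 0]
row 1: [64, 0, 0] -> [64, 0, 0]
row 2: [2, 0, 0] -> [2, 0, 0]

Answer:  4  0  0
64  0  0
 2  0  0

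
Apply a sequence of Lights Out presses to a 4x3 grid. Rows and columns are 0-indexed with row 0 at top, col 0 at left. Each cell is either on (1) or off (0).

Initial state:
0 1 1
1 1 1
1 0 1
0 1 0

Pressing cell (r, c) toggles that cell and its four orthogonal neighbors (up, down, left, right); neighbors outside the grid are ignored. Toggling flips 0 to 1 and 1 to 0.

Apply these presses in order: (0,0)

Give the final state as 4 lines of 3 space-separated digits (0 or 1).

Answer: 1 0 1
0 1 1
1 0 1
0 1 0

Derivation:
After press 1 at (0,0):
1 0 1
0 1 1
1 0 1
0 1 0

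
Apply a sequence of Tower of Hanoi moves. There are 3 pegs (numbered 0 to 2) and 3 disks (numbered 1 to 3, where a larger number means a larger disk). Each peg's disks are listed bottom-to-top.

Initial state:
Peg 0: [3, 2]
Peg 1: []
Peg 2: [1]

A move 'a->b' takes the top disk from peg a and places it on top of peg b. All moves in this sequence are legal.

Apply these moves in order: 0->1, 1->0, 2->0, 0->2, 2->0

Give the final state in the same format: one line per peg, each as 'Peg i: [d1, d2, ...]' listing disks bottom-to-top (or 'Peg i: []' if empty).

Answer: Peg 0: [3, 2, 1]
Peg 1: []
Peg 2: []

Derivation:
After move 1 (0->1):
Peg 0: [3]
Peg 1: [2]
Peg 2: [1]

After move 2 (1->0):
Peg 0: [3, 2]
Peg 1: []
Peg 2: [1]

After move 3 (2->0):
Peg 0: [3, 2, 1]
Peg 1: []
Peg 2: []

After move 4 (0->2):
Peg 0: [3, 2]
Peg 1: []
Peg 2: [1]

After move 5 (2->0):
Peg 0: [3, 2, 1]
Peg 1: []
Peg 2: []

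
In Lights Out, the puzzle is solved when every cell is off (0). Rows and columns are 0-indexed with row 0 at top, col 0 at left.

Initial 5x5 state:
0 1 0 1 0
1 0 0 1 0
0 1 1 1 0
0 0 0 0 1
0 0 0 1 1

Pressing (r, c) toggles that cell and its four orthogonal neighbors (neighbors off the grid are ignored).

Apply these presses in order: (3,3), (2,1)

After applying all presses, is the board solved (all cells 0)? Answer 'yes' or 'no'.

After press 1 at (3,3):
0 1 0 1 0
1 0 0 1 0
0 1 1 0 0
0 0 1 1 0
0 0 0 0 1

After press 2 at (2,1):
0 1 0 1 0
1 1 0 1 0
1 0 0 0 0
0 1 1 1 0
0 0 0 0 1

Lights still on: 10

Answer: no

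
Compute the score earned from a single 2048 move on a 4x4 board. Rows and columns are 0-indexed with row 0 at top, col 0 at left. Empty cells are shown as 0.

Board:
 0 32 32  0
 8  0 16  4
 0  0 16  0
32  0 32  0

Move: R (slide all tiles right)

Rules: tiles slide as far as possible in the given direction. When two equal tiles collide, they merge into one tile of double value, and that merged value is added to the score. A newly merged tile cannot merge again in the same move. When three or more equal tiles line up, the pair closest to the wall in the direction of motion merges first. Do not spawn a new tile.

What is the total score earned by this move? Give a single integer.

Answer: 128

Derivation:
Slide right:
row 0: [0, 32, 32, 0] -> [0, 0, 0, 64]  score +64 (running 64)
row 1: [8, 0, 16, 4] -> [0, 8, 16, 4]  score +0 (running 64)
row 2: [0, 0, 16, 0] -> [0, 0, 0, 16]  score +0 (running 64)
row 3: [32, 0, 32, 0] -> [0, 0, 0, 64]  score +64 (running 128)
Board after move:
 0  0  0 64
 0  8 16  4
 0  0  0 16
 0  0  0 64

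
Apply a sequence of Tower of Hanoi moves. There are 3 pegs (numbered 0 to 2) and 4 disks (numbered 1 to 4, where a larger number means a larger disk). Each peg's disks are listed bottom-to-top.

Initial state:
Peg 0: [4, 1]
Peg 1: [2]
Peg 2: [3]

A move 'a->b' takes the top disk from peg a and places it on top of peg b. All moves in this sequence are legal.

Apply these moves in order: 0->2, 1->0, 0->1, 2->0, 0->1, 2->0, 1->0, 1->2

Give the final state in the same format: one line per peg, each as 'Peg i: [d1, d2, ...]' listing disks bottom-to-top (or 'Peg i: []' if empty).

After move 1 (0->2):
Peg 0: [4]
Peg 1: [2]
Peg 2: [3, 1]

After move 2 (1->0):
Peg 0: [4, 2]
Peg 1: []
Peg 2: [3, 1]

After move 3 (0->1):
Peg 0: [4]
Peg 1: [2]
Peg 2: [3, 1]

After move 4 (2->0):
Peg 0: [4, 1]
Peg 1: [2]
Peg 2: [3]

After move 5 (0->1):
Peg 0: [4]
Peg 1: [2, 1]
Peg 2: [3]

After move 6 (2->0):
Peg 0: [4, 3]
Peg 1: [2, 1]
Peg 2: []

After move 7 (1->0):
Peg 0: [4, 3, 1]
Peg 1: [2]
Peg 2: []

After move 8 (1->2):
Peg 0: [4, 3, 1]
Peg 1: []
Peg 2: [2]

Answer: Peg 0: [4, 3, 1]
Peg 1: []
Peg 2: [2]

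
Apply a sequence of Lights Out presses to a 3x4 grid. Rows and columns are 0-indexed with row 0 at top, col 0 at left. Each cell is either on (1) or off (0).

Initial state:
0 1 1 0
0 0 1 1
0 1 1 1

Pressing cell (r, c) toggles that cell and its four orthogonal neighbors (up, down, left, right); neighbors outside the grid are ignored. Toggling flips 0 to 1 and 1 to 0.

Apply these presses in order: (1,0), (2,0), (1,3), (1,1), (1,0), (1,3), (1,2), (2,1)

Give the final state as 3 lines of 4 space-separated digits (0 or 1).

After press 1 at (1,0):
1 1 1 0
1 1 1 1
1 1 1 1

After press 2 at (2,0):
1 1 1 0
0 1 1 1
0 0 1 1

After press 3 at (1,3):
1 1 1 1
0 1 0 0
0 0 1 0

After press 4 at (1,1):
1 0 1 1
1 0 1 0
0 1 1 0

After press 5 at (1,0):
0 0 1 1
0 1 1 0
1 1 1 0

After press 6 at (1,3):
0 0 1 0
0 1 0 1
1 1 1 1

After press 7 at (1,2):
0 0 0 0
0 0 1 0
1 1 0 1

After press 8 at (2,1):
0 0 0 0
0 1 1 0
0 0 1 1

Answer: 0 0 0 0
0 1 1 0
0 0 1 1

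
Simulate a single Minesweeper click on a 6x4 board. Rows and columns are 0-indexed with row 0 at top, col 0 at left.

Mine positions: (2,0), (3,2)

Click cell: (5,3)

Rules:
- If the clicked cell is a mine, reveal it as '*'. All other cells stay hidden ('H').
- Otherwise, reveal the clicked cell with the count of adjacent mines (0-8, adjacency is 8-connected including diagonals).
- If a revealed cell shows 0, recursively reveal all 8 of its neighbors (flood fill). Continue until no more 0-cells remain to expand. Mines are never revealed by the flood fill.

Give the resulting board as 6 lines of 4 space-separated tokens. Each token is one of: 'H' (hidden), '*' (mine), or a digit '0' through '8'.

H H H H
H H H H
H H H H
1 2 H H
0 1 1 1
0 0 0 0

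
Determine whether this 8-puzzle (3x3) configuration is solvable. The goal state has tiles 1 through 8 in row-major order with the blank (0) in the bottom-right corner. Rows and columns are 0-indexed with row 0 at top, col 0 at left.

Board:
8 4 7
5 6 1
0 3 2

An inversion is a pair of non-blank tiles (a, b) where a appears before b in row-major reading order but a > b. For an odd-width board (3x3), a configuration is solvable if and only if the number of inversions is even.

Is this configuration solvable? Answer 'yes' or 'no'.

Inversions (pairs i<j in row-major order where tile[i] > tile[j] > 0): 22
22 is even, so the puzzle is solvable.

Answer: yes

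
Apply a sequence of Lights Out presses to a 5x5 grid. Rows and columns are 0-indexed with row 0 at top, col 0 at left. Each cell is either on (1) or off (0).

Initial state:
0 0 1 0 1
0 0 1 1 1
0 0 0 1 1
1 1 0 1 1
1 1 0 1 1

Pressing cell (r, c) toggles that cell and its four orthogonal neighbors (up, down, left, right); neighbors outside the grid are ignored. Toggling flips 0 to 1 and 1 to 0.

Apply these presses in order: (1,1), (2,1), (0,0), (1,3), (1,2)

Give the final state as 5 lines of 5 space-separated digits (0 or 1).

Answer: 1 0 0 1 1
0 1 0 1 0
1 0 0 0 1
1 0 0 1 1
1 1 0 1 1

Derivation:
After press 1 at (1,1):
0 1 1 0 1
1 1 0 1 1
0 1 0 1 1
1 1 0 1 1
1 1 0 1 1

After press 2 at (2,1):
0 1 1 0 1
1 0 0 1 1
1 0 1 1 1
1 0 0 1 1
1 1 0 1 1

After press 3 at (0,0):
1 0 1 0 1
0 0 0 1 1
1 0 1 1 1
1 0 0 1 1
1 1 0 1 1

After press 4 at (1,3):
1 0 1 1 1
0 0 1 0 0
1 0 1 0 1
1 0 0 1 1
1 1 0 1 1

After press 5 at (1,2):
1 0 0 1 1
0 1 0 1 0
1 0 0 0 1
1 0 0 1 1
1 1 0 1 1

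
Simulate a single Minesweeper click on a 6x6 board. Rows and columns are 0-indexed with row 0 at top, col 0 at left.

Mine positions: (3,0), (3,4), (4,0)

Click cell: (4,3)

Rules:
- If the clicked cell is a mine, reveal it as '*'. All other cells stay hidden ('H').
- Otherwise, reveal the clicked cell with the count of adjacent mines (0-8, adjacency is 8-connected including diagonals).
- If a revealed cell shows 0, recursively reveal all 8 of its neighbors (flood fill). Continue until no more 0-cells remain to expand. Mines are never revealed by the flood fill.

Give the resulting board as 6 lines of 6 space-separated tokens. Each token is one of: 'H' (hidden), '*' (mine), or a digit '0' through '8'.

H H H H H H
H H H H H H
H H H H H H
H H H H H H
H H H 1 H H
H H H H H H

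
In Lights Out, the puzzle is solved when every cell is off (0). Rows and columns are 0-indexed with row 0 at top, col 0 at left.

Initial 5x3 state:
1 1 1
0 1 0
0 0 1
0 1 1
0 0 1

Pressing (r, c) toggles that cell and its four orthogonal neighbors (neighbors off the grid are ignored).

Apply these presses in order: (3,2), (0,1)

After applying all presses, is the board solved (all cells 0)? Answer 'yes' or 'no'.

After press 1 at (3,2):
1 1 1
0 1 0
0 0 0
0 0 0
0 0 0

After press 2 at (0,1):
0 0 0
0 0 0
0 0 0
0 0 0
0 0 0

Lights still on: 0

Answer: yes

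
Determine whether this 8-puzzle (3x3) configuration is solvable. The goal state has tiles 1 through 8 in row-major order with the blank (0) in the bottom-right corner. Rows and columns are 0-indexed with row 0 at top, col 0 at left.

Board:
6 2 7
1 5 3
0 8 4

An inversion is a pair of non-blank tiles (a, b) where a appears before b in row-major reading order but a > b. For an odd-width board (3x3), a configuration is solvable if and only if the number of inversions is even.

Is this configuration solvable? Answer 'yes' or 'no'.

Answer: no

Derivation:
Inversions (pairs i<j in row-major order where tile[i] > tile[j] > 0): 13
13 is odd, so the puzzle is not solvable.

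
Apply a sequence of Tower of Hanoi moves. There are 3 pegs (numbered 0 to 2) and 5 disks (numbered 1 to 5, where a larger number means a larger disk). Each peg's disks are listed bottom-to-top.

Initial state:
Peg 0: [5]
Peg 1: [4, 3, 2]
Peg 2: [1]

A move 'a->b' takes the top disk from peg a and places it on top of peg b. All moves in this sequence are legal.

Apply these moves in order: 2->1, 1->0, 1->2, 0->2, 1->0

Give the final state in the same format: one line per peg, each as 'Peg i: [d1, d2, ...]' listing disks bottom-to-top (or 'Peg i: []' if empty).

After move 1 (2->1):
Peg 0: [5]
Peg 1: [4, 3, 2, 1]
Peg 2: []

After move 2 (1->0):
Peg 0: [5, 1]
Peg 1: [4, 3, 2]
Peg 2: []

After move 3 (1->2):
Peg 0: [5, 1]
Peg 1: [4, 3]
Peg 2: [2]

After move 4 (0->2):
Peg 0: [5]
Peg 1: [4, 3]
Peg 2: [2, 1]

After move 5 (1->0):
Peg 0: [5, 3]
Peg 1: [4]
Peg 2: [2, 1]

Answer: Peg 0: [5, 3]
Peg 1: [4]
Peg 2: [2, 1]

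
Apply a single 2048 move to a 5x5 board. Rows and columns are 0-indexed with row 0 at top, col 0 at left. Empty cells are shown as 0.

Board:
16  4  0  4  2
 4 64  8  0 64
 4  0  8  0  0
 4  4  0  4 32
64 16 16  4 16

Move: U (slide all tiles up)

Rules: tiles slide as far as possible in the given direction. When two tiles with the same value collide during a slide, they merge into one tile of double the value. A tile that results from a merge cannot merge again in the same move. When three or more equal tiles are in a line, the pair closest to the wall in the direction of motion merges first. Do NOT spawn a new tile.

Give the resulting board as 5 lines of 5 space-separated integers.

Answer: 16  4 16  8  2
 8 64 16  4 64
 4  4  0  0 32
64 16  0  0 16
 0  0  0  0  0

Derivation:
Slide up:
col 0: [16, 4, 4, 4, 64] -> [16, 8, 4, 64, 0]
col 1: [4, 64, 0, 4, 16] -> [4, 64, 4, 16, 0]
col 2: [0, 8, 8, 0, 16] -> [16, 16, 0, 0, 0]
col 3: [4, 0, 0, 4, 4] -> [8, 4, 0, 0, 0]
col 4: [2, 64, 0, 32, 16] -> [2, 64, 32, 16, 0]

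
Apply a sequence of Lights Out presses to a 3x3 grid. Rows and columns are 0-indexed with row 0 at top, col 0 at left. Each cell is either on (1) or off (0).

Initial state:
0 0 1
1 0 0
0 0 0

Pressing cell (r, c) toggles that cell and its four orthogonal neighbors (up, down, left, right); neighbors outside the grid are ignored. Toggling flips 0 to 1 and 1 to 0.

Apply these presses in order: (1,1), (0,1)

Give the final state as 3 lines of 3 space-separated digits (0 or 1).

Answer: 1 0 0
0 0 1
0 1 0

Derivation:
After press 1 at (1,1):
0 1 1
0 1 1
0 1 0

After press 2 at (0,1):
1 0 0
0 0 1
0 1 0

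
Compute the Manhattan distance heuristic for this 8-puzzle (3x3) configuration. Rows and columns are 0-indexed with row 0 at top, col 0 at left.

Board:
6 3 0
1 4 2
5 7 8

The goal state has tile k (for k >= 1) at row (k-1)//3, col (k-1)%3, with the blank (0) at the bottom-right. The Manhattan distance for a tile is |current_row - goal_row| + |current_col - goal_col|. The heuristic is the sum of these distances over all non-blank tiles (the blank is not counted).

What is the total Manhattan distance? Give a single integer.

Tile 6: (0,0)->(1,2) = 3
Tile 3: (0,1)->(0,2) = 1
Tile 1: (1,0)->(0,0) = 1
Tile 4: (1,1)->(1,0) = 1
Tile 2: (1,2)->(0,1) = 2
Tile 5: (2,0)->(1,1) = 2
Tile 7: (2,1)->(2,0) = 1
Tile 8: (2,2)->(2,1) = 1
Sum: 3 + 1 + 1 + 1 + 2 + 2 + 1 + 1 = 12

Answer: 12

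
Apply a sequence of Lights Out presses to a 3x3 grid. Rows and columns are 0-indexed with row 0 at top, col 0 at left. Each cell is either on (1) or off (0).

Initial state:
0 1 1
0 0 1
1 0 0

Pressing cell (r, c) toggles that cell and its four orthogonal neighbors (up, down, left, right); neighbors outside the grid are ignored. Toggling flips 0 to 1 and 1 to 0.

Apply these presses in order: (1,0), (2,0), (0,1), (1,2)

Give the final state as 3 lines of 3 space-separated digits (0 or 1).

Answer: 0 0 1
0 1 0
1 1 1

Derivation:
After press 1 at (1,0):
1 1 1
1 1 1
0 0 0

After press 2 at (2,0):
1 1 1
0 1 1
1 1 0

After press 3 at (0,1):
0 0 0
0 0 1
1 1 0

After press 4 at (1,2):
0 0 1
0 1 0
1 1 1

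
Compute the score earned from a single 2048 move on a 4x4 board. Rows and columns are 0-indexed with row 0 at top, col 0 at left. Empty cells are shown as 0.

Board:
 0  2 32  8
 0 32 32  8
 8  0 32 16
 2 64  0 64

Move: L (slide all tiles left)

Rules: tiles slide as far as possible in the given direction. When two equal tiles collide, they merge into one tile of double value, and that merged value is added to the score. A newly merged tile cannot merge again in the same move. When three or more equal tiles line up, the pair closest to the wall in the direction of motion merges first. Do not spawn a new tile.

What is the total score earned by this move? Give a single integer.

Slide left:
row 0: [0, 2, 32, 8] -> [2, 32, 8, 0]  score +0 (running 0)
row 1: [0, 32, 32, 8] -> [64, 8, 0, 0]  score +64 (running 64)
row 2: [8, 0, 32, 16] -> [8, 32, 16, 0]  score +0 (running 64)
row 3: [2, 64, 0, 64] -> [2, 128, 0, 0]  score +128 (running 192)
Board after move:
  2  32   8   0
 64   8   0   0
  8  32  16   0
  2 128   0   0

Answer: 192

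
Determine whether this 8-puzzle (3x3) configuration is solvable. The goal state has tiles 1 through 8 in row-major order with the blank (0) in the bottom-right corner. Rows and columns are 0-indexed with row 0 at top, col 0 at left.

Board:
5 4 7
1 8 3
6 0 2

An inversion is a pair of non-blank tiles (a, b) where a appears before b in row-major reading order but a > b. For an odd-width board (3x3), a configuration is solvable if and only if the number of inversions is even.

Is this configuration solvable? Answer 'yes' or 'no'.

Answer: yes

Derivation:
Inversions (pairs i<j in row-major order where tile[i] > tile[j] > 0): 16
16 is even, so the puzzle is solvable.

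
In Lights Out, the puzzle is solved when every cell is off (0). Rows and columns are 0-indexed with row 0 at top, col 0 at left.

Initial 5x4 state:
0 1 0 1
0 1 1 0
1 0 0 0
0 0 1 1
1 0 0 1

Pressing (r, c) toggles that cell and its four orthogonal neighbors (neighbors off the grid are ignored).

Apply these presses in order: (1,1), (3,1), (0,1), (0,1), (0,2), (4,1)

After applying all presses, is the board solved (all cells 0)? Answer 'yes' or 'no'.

Answer: no

Derivation:
After press 1 at (1,1):
0 0 0 1
1 0 0 0
1 1 0 0
0 0 1 1
1 0 0 1

After press 2 at (3,1):
0 0 0 1
1 0 0 0
1 0 0 0
1 1 0 1
1 1 0 1

After press 3 at (0,1):
1 1 1 1
1 1 0 0
1 0 0 0
1 1 0 1
1 1 0 1

After press 4 at (0,1):
0 0 0 1
1 0 0 0
1 0 0 0
1 1 0 1
1 1 0 1

After press 5 at (0,2):
0 1 1 0
1 0 1 0
1 0 0 0
1 1 0 1
1 1 0 1

After press 6 at (4,1):
0 1 1 0
1 0 1 0
1 0 0 0
1 0 0 1
0 0 1 1

Lights still on: 9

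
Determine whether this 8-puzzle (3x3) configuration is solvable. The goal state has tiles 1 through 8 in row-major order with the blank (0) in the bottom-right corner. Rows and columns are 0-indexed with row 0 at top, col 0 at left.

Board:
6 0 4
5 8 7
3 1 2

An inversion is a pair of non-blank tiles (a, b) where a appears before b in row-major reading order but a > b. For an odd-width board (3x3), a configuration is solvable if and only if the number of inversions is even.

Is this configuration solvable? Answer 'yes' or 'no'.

Inversions (pairs i<j in row-major order where tile[i] > tile[j] > 0): 20
20 is even, so the puzzle is solvable.

Answer: yes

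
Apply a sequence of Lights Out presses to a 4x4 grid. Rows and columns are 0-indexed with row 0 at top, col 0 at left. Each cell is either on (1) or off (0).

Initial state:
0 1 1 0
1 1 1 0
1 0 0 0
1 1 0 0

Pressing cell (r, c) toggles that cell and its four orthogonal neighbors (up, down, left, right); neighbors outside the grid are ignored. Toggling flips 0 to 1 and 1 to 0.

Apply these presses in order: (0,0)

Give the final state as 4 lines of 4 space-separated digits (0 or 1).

Answer: 1 0 1 0
0 1 1 0
1 0 0 0
1 1 0 0

Derivation:
After press 1 at (0,0):
1 0 1 0
0 1 1 0
1 0 0 0
1 1 0 0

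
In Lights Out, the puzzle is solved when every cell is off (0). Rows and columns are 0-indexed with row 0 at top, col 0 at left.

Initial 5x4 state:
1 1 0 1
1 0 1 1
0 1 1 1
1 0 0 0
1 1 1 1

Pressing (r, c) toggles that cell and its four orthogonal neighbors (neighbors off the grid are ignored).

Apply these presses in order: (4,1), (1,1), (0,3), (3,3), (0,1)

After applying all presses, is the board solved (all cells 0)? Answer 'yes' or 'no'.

Answer: no

Derivation:
After press 1 at (4,1):
1 1 0 1
1 0 1 1
0 1 1 1
1 1 0 0
0 0 0 1

After press 2 at (1,1):
1 0 0 1
0 1 0 1
0 0 1 1
1 1 0 0
0 0 0 1

After press 3 at (0,3):
1 0 1 0
0 1 0 0
0 0 1 1
1 1 0 0
0 0 0 1

After press 4 at (3,3):
1 0 1 0
0 1 0 0
0 0 1 0
1 1 1 1
0 0 0 0

After press 5 at (0,1):
0 1 0 0
0 0 0 0
0 0 1 0
1 1 1 1
0 0 0 0

Lights still on: 6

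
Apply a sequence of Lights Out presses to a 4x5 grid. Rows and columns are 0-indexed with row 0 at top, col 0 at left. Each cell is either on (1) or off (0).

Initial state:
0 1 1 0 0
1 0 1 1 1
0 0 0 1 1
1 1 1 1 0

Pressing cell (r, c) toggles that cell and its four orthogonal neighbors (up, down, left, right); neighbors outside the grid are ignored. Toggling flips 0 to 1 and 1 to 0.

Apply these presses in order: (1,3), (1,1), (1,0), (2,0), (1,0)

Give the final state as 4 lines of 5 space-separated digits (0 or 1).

After press 1 at (1,3):
0 1 1 1 0
1 0 0 0 0
0 0 0 0 1
1 1 1 1 0

After press 2 at (1,1):
0 0 1 1 0
0 1 1 0 0
0 1 0 0 1
1 1 1 1 0

After press 3 at (1,0):
1 0 1 1 0
1 0 1 0 0
1 1 0 0 1
1 1 1 1 0

After press 4 at (2,0):
1 0 1 1 0
0 0 1 0 0
0 0 0 0 1
0 1 1 1 0

After press 5 at (1,0):
0 0 1 1 0
1 1 1 0 0
1 0 0 0 1
0 1 1 1 0

Answer: 0 0 1 1 0
1 1 1 0 0
1 0 0 0 1
0 1 1 1 0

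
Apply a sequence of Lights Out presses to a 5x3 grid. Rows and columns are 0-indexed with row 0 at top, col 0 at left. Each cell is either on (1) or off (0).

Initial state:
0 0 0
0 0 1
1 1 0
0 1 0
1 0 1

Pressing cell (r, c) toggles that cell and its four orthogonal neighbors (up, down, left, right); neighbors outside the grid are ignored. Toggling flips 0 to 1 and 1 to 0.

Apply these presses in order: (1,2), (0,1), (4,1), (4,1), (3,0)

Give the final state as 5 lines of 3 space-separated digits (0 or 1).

Answer: 1 1 0
0 0 0
0 1 1
1 0 0
0 0 1

Derivation:
After press 1 at (1,2):
0 0 1
0 1 0
1 1 1
0 1 0
1 0 1

After press 2 at (0,1):
1 1 0
0 0 0
1 1 1
0 1 0
1 0 1

After press 3 at (4,1):
1 1 0
0 0 0
1 1 1
0 0 0
0 1 0

After press 4 at (4,1):
1 1 0
0 0 0
1 1 1
0 1 0
1 0 1

After press 5 at (3,0):
1 1 0
0 0 0
0 1 1
1 0 0
0 0 1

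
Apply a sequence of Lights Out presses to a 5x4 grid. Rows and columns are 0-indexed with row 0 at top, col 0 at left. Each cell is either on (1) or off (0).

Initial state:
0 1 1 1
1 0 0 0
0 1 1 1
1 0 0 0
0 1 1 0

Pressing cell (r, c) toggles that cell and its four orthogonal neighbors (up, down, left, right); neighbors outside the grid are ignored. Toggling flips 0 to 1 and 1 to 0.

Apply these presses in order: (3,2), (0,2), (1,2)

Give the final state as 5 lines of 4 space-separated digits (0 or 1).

Answer: 0 0 1 0
1 1 0 1
0 1 1 1
1 1 1 1
0 1 0 0

Derivation:
After press 1 at (3,2):
0 1 1 1
1 0 0 0
0 1 0 1
1 1 1 1
0 1 0 0

After press 2 at (0,2):
0 0 0 0
1 0 1 0
0 1 0 1
1 1 1 1
0 1 0 0

After press 3 at (1,2):
0 0 1 0
1 1 0 1
0 1 1 1
1 1 1 1
0 1 0 0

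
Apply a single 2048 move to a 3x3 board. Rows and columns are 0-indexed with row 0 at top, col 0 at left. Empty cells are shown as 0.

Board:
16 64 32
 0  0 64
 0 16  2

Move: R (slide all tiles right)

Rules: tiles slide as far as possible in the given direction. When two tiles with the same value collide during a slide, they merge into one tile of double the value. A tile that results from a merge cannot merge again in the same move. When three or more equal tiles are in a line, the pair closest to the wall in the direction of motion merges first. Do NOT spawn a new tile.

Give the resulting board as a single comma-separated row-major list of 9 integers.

Answer: 16, 64, 32, 0, 0, 64, 0, 16, 2

Derivation:
Slide right:
row 0: [16, 64, 32] -> [16, 64, 32]
row 1: [0, 0, 64] -> [0, 0, 64]
row 2: [0, 16, 2] -> [0, 16, 2]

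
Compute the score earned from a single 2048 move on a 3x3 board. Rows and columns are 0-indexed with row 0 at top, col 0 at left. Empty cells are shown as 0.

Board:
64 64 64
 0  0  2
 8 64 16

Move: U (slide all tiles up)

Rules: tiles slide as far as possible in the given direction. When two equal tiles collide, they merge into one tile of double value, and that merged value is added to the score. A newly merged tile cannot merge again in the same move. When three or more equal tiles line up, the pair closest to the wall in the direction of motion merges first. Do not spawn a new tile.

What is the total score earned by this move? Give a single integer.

Answer: 128

Derivation:
Slide up:
col 0: [64, 0, 8] -> [64, 8, 0]  score +0 (running 0)
col 1: [64, 0, 64] -> [128, 0, 0]  score +128 (running 128)
col 2: [64, 2, 16] -> [64, 2, 16]  score +0 (running 128)
Board after move:
 64 128  64
  8   0   2
  0   0  16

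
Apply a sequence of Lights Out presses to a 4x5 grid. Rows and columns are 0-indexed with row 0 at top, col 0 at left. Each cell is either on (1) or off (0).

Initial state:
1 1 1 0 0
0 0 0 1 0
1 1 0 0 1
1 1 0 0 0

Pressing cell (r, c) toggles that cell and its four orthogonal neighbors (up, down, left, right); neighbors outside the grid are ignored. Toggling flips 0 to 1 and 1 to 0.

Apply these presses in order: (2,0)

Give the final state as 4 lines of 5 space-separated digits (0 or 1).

Answer: 1 1 1 0 0
1 0 0 1 0
0 0 0 0 1
0 1 0 0 0

Derivation:
After press 1 at (2,0):
1 1 1 0 0
1 0 0 1 0
0 0 0 0 1
0 1 0 0 0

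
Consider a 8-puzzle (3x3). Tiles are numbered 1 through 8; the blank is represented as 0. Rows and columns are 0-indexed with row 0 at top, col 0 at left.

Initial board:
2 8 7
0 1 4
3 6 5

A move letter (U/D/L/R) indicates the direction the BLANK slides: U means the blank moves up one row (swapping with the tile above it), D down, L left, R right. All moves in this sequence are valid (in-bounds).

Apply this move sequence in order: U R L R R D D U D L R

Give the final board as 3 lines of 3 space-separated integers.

Answer: 8 7 4
2 1 5
3 6 0

Derivation:
After move 1 (U):
0 8 7
2 1 4
3 6 5

After move 2 (R):
8 0 7
2 1 4
3 6 5

After move 3 (L):
0 8 7
2 1 4
3 6 5

After move 4 (R):
8 0 7
2 1 4
3 6 5

After move 5 (R):
8 7 0
2 1 4
3 6 5

After move 6 (D):
8 7 4
2 1 0
3 6 5

After move 7 (D):
8 7 4
2 1 5
3 6 0

After move 8 (U):
8 7 4
2 1 0
3 6 5

After move 9 (D):
8 7 4
2 1 5
3 6 0

After move 10 (L):
8 7 4
2 1 5
3 0 6

After move 11 (R):
8 7 4
2 1 5
3 6 0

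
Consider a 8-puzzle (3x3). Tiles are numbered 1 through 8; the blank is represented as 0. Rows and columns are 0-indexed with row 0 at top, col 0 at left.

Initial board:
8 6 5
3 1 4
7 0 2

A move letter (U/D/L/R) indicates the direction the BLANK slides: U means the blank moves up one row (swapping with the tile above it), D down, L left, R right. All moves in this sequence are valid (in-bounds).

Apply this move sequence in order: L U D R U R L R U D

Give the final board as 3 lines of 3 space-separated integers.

After move 1 (L):
8 6 5
3 1 4
0 7 2

After move 2 (U):
8 6 5
0 1 4
3 7 2

After move 3 (D):
8 6 5
3 1 4
0 7 2

After move 4 (R):
8 6 5
3 1 4
7 0 2

After move 5 (U):
8 6 5
3 0 4
7 1 2

After move 6 (R):
8 6 5
3 4 0
7 1 2

After move 7 (L):
8 6 5
3 0 4
7 1 2

After move 8 (R):
8 6 5
3 4 0
7 1 2

After move 9 (U):
8 6 0
3 4 5
7 1 2

After move 10 (D):
8 6 5
3 4 0
7 1 2

Answer: 8 6 5
3 4 0
7 1 2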